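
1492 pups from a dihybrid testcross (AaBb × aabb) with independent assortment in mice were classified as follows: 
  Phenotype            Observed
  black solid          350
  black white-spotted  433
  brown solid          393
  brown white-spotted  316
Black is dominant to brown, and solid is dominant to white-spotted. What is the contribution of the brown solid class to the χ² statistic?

A dihybrid testcross with independent assortment gives a 1:1:1:1 ratio.
The 1:1:1:1 ratio has 4 parts, so with N = 1492 the expected counts are:
  black solid: 1492 × 1/4 = 373
  black white-spotted: 1492 × 1/4 = 373
  brown solid: 1492 × 1/4 = 373
  brown white-spotted: 1492 × 1/4 = 373
Contribution of brown solid: (393 − 373)² / 373 = 1.0724

1.072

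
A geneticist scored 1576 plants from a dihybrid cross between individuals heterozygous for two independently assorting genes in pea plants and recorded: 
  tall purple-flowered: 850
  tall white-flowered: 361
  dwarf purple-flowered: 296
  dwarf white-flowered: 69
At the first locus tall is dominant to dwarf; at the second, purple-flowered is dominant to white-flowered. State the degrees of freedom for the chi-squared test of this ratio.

A dihybrid F₂ with independent assortment and complete dominance at both loci gives a 9:3:3:1 phenotypic ratio.
A goodness-of-fit test with 4 phenotype classes has df = 4 − 1 = 3.

3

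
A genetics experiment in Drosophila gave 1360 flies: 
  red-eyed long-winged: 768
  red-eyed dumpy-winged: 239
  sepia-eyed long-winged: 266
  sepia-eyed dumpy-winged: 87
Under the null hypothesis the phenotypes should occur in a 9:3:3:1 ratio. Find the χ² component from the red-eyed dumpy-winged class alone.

1.004

Total ratio parts = 16. Expected numbers out of 1360:
  red-eyed long-winged: 1360 × 9/16 = 765
  red-eyed dumpy-winged: 1360 × 3/16 = 255
  sepia-eyed long-winged: 1360 × 3/16 = 255
  sepia-eyed dumpy-winged: 1360 × 1/16 = 85
Contribution of red-eyed dumpy-winged: (239 − 255)² / 255 = 1.0039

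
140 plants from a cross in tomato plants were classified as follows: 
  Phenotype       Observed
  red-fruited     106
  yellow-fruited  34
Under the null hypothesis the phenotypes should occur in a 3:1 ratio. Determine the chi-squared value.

0.038

Under the 3:1 hypothesis (Σ ratio = 4, N = 140):
  red-fruited: 140 × 3/4 = 105
  yellow-fruited: 140 × 1/4 = 35
χ² = Σ (O − E)² / E
  red-fruited: (106 − 105)² / 105 = 0.0095
  yellow-fruited: (34 − 35)² / 35 = 0.0286
χ² = 0.0095 + 0.0286 = 0.0381 ≈ 0.038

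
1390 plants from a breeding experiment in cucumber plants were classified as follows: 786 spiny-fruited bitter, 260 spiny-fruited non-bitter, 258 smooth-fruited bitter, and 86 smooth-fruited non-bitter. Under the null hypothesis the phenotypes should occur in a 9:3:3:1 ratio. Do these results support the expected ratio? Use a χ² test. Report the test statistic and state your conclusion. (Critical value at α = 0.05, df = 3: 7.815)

0.059; consistent

Under the 9:3:3:1 hypothesis (Σ ratio = 16, N = 1390):
  spiny-fruited bitter: 1390 × 9/16 = 781.875
  spiny-fruited non-bitter: 1390 × 3/16 = 260.625
  smooth-fruited bitter: 1390 × 3/16 = 260.625
  smooth-fruited non-bitter: 1390 × 1/16 = 86.875
χ² = Σ (O − E)² / E
  spiny-fruited bitter: (786 − 781.875)² / 781.875 = 0.0218
  spiny-fruited non-bitter: (260 − 260.625)² / 260.625 = 0.0015
  smooth-fruited bitter: (258 − 260.625)² / 260.625 = 0.0264
  smooth-fruited non-bitter: (86 − 86.875)² / 86.875 = 0.0088
χ² = 0.0218 + 0.0015 + 0.0264 + 0.0088 = 0.0585 ≈ 0.059
Degrees of freedom = 4 − 1 = 3; critical value at α = 0.05 is 7.815.
Since 0.059 < 7.815, we fail to reject the null hypothesis — the data are consistent with the 9:3:3:1 ratio.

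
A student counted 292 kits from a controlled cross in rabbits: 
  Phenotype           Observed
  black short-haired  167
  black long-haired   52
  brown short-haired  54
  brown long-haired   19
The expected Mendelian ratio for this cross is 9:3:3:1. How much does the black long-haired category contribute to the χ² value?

0.138

Under the 9:3:3:1 hypothesis (Σ ratio = 16, N = 292):
  black short-haired: 292 × 9/16 = 164.25
  black long-haired: 292 × 3/16 = 54.75
  brown short-haired: 292 × 3/16 = 54.75
  brown long-haired: 292 × 1/16 = 18.25
Contribution of black long-haired: (52 − 54.75)² / 54.75 = 0.1381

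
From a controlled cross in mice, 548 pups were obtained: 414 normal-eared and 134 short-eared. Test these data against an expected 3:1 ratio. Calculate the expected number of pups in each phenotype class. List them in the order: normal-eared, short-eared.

Under the 3:1 hypothesis (Σ ratio = 4, N = 548):
  normal-eared: 548 × 3/4 = 411
  short-eared: 548 × 1/4 = 137

411, 137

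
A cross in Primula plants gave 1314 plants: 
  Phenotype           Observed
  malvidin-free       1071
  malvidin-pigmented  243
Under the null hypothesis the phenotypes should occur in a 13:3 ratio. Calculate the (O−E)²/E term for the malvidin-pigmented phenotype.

The 13:3 ratio has 16 parts, so with N = 1314 the expected counts are:
  malvidin-free: 1314 × 13/16 = 1067.625
  malvidin-pigmented: 1314 × 3/16 = 246.375
Contribution of malvidin-pigmented: (243 − 246.375)² / 246.375 = 0.0462

0.046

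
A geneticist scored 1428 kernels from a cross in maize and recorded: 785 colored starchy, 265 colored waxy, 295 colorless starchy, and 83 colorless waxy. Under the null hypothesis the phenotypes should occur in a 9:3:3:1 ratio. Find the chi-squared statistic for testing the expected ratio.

3.654

Total ratio parts = 16. Expected numbers out of 1428:
  colored starchy: 1428 × 9/16 = 803.25
  colored waxy: 1428 × 3/16 = 267.75
  colorless starchy: 1428 × 3/16 = 267.75
  colorless waxy: 1428 × 1/16 = 89.25
χ² = Σ (O − E)² / E
  colored starchy: (785 − 803.25)² / 803.25 = 0.4146
  colored waxy: (265 − 267.75)² / 267.75 = 0.0282
  colorless starchy: (295 − 267.75)² / 267.75 = 2.7733
  colorless waxy: (83 − 89.25)² / 89.25 = 0.4377
χ² = 0.4146 + 0.0282 + 2.7733 + 0.4377 = 3.6538 ≈ 3.654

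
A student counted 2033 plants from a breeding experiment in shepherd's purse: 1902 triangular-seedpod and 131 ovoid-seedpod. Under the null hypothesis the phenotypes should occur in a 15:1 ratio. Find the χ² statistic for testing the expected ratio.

The 15:1 ratio has 16 parts, so with N = 2033 the expected counts are:
  triangular-seedpod: 2033 × 15/16 = 1905.9375
  ovoid-seedpod: 2033 × 1/16 = 127.0625
χ² = Σ (O − E)² / E
  triangular-seedpod: (1902 − 1905.9375)² / 1905.9375 = 0.0081
  ovoid-seedpod: (131 − 127.0625)² / 127.0625 = 0.1220
χ² = 0.0081 + 0.1220 = 0.1301 ≈ 0.130

0.130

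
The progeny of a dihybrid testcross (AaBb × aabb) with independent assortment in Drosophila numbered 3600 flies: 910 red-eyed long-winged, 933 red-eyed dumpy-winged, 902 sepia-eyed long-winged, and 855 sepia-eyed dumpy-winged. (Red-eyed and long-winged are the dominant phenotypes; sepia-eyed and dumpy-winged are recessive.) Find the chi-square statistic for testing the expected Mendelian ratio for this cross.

A dihybrid testcross with independent assortment gives a 1:1:1:1 ratio.
The 1:1:1:1 ratio has 4 parts, so with N = 3600 the expected counts are:
  red-eyed long-winged: 3600 × 1/4 = 900
  red-eyed dumpy-winged: 3600 × 1/4 = 900
  sepia-eyed long-winged: 3600 × 1/4 = 900
  sepia-eyed dumpy-winged: 3600 × 1/4 = 900
χ² = Σ (O − E)² / E
  red-eyed long-winged: (910 − 900)² / 900 = 0.1111
  red-eyed dumpy-winged: (933 − 900)² / 900 = 1.2100
  sepia-eyed long-winged: (902 − 900)² / 900 = 0.0044
  sepia-eyed dumpy-winged: (855 − 900)² / 900 = 2.2500
χ² = 0.1111 + 1.2100 + 0.0044 + 2.2500 = 3.5755 ≈ 3.576

3.576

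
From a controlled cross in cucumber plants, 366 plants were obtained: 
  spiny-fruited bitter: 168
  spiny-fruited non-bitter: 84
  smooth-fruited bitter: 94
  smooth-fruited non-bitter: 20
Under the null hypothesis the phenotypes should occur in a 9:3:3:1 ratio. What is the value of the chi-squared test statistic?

Expected counts for N = 366 under a 9:3:3:1 ratio (total parts = 16):
  spiny-fruited bitter: 366 × 9/16 = 205.875
  spiny-fruited non-bitter: 366 × 3/16 = 68.625
  smooth-fruited bitter: 366 × 3/16 = 68.625
  smooth-fruited non-bitter: 366 × 1/16 = 22.875
χ² = Σ (O − E)² / E
  spiny-fruited bitter: (168 − 205.875)² / 205.875 = 6.9679
  spiny-fruited non-bitter: (84 − 68.625)² / 68.625 = 3.4447
  smooth-fruited bitter: (94 − 68.625)² / 68.625 = 9.3827
  smooth-fruited non-bitter: (20 − 22.875)² / 22.875 = 0.3613
χ² = 6.9679 + 3.4447 + 9.3827 + 0.3613 = 20.1566 ≈ 20.157

20.157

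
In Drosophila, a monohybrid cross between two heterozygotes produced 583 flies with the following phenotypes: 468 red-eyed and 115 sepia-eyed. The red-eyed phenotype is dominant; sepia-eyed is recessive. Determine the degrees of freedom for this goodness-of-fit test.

1

For a monohybrid cross between heterozygotes with complete dominance, the expected phenotypic ratio is 3:1.
A goodness-of-fit test with 2 phenotype classes has df = 2 − 1 = 1.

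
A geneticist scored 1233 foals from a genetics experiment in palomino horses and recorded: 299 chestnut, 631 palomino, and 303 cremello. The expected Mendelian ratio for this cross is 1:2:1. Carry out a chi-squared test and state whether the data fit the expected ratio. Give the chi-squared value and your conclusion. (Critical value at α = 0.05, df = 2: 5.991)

The 1:2:1 ratio has 4 parts, so with N = 1233 the expected counts are:
  chestnut: 1233 × 1/4 = 308.25
  palomino: 1233 × 2/4 = 616.5
  cremello: 1233 × 1/4 = 308.25
χ² = Σ (O − E)² / E
  chestnut: (299 − 308.25)² / 308.25 = 0.2776
  palomino: (631 − 616.5)² / 616.5 = 0.3410
  cremello: (303 − 308.25)² / 308.25 = 0.0894
χ² = 0.2776 + 0.3410 + 0.0894 = 0.708
Degrees of freedom = 3 − 1 = 2; critical value at α = 0.05 is 5.991.
Since 0.708 < 5.991, we fail to reject the null hypothesis — the data are consistent with the 1:2:1 ratio.

0.708; consistent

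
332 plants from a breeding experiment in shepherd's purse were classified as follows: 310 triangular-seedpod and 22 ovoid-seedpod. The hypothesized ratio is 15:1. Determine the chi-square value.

0.080

Expected counts for N = 332 under a 15:1 ratio (total parts = 16):
  triangular-seedpod: 332 × 15/16 = 311.25
  ovoid-seedpod: 332 × 1/16 = 20.75
χ² = Σ (O − E)² / E
  triangular-seedpod: (310 − 311.25)² / 311.25 = 0.0050
  ovoid-seedpod: (22 − 20.75)² / 20.75 = 0.0753
χ² = 0.0050 + 0.0753 = 0.0803 ≈ 0.080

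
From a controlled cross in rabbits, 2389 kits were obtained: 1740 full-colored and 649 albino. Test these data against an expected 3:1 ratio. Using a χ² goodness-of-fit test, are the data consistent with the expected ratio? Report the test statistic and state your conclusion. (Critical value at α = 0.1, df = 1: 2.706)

5.979; not consistent

Under the 3:1 hypothesis (Σ ratio = 4, N = 2389):
  full-colored: 2389 × 3/4 = 1791.75
  albino: 2389 × 1/4 = 597.25
χ² = Σ (O − E)² / E
  full-colored: (1740 − 1791.75)² / 1791.75 = 1.4947
  albino: (649 − 597.25)² / 597.25 = 4.4840
χ² = 1.4947 + 4.4840 = 5.9787 ≈ 5.979
Degrees of freedom = 2 − 1 = 1; critical value at α = 0.1 is 2.706.
Since 5.979 > 2.706, we reject the null hypothesis — the data do not fit the 3:1 ratio.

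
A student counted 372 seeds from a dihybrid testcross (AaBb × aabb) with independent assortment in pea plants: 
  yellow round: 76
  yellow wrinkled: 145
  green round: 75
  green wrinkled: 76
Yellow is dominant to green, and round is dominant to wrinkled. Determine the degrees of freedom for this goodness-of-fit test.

3

A dihybrid testcross with independent assortment gives a 1:1:1:1 ratio.
A goodness-of-fit test with 4 phenotype classes has df = 4 − 1 = 3.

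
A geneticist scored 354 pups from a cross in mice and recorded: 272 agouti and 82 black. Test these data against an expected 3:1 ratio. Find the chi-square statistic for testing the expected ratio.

Under the 3:1 hypothesis (Σ ratio = 4, N = 354):
  agouti: 354 × 3/4 = 265.5
  black: 354 × 1/4 = 88.5
χ² = Σ (O − E)² / E
  agouti: (272 − 265.5)² / 265.5 = 0.1591
  black: (82 − 88.5)² / 88.5 = 0.4774
χ² = 0.1591 + 0.4774 = 0.6365 ≈ 0.637

0.637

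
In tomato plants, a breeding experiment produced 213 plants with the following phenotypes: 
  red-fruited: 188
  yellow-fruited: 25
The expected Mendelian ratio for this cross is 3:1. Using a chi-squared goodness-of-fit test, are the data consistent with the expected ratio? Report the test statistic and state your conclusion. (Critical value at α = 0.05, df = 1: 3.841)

19.983; not consistent

Total ratio parts = 4. Expected numbers out of 213:
  red-fruited: 213 × 3/4 = 159.75
  yellow-fruited: 213 × 1/4 = 53.25
χ² = Σ (O − E)² / E
  red-fruited: (188 − 159.75)² / 159.75 = 4.9957
  yellow-fruited: (25 − 53.25)² / 53.25 = 14.9871
χ² = 4.9957 + 14.9871 = 19.9828 ≈ 19.983
Degrees of freedom = 2 − 1 = 1; critical value at α = 0.05 is 3.841.
Since 19.983 > 3.841, we reject the null hypothesis — the data do not fit the 3:1 ratio.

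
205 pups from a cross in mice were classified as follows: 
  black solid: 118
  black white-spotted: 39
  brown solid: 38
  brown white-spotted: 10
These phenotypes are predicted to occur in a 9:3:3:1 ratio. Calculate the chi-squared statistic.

0.693

The 9:3:3:1 ratio has 16 parts, so with N = 205 the expected counts are:
  black solid: 205 × 9/16 = 115.3125
  black white-spotted: 205 × 3/16 = 38.4375
  brown solid: 205 × 3/16 = 38.4375
  brown white-spotted: 205 × 1/16 = 12.8125
χ² = Σ (O − E)² / E
  black solid: (118 − 115.3125)² / 115.3125 = 0.0626
  black white-spotted: (39 − 38.4375)² / 38.4375 = 0.0082
  brown solid: (38 − 38.4375)² / 38.4375 = 0.0050
  brown white-spotted: (10 − 12.8125)² / 12.8125 = 0.6174
χ² = 0.0626 + 0.0082 + 0.0050 + 0.6174 = 0.6932 ≈ 0.693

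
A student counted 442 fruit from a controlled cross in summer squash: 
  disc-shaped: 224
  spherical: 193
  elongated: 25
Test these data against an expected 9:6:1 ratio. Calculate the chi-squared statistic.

The 9:6:1 ratio has 16 parts, so with N = 442 the expected counts are:
  disc-shaped: 442 × 9/16 = 248.625
  spherical: 442 × 6/16 = 165.75
  elongated: 442 × 1/16 = 27.625
χ² = Σ (O − E)² / E
  disc-shaped: (224 − 248.625)² / 248.625 = 2.4390
  spherical: (193 − 165.75)² / 165.75 = 4.4800
  elongated: (25 − 27.625)² / 27.625 = 0.2494
χ² = 2.4390 + 4.4800 + 0.2494 = 7.1684 ≈ 7.168

7.168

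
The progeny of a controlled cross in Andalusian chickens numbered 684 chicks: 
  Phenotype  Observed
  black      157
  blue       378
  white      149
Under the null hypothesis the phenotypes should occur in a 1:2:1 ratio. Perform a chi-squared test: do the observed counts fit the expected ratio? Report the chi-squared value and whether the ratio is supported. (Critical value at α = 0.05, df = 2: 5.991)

Under the 1:2:1 hypothesis (Σ ratio = 4, N = 684):
  black: 684 × 1/4 = 171
  blue: 684 × 2/4 = 342
  white: 684 × 1/4 = 171
χ² = Σ (O − E)² / E
  black: (157 − 171)² / 171 = 1.1462
  blue: (378 − 342)² / 342 = 3.7895
  white: (149 − 171)² / 171 = 2.8304
χ² = 1.1462 + 3.7895 + 2.8304 = 7.7661 ≈ 7.766
Degrees of freedom = 3 − 1 = 2; critical value at α = 0.05 is 5.991.
Since 7.766 > 5.991, we reject the null hypothesis — the data do not fit the 1:2:1 ratio.

7.766; not consistent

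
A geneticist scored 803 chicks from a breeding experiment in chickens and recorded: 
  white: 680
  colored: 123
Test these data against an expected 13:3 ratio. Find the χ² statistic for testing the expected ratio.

6.210

The 13:3 ratio has 16 parts, so with N = 803 the expected counts are:
  white: 803 × 13/16 = 652.4375
  colored: 803 × 3/16 = 150.5625
χ² = Σ (O − E)² / E
  white: (680 − 652.4375)² / 652.4375 = 1.1644
  colored: (123 − 150.5625)² / 150.5625 = 5.0457
χ² = 1.1644 + 5.0457 = 6.2101 ≈ 6.210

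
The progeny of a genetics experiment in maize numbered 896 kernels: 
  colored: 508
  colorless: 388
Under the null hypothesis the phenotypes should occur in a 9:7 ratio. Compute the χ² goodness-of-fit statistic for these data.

0.073

Total ratio parts = 16. Expected numbers out of 896:
  colored: 896 × 9/16 = 504
  colorless: 896 × 7/16 = 392
χ² = Σ (O − E)² / E
  colored: (508 − 504)² / 504 = 0.0317
  colorless: (388 − 392)² / 392 = 0.0408
χ² = 0.0317 + 0.0408 = 0.0725 ≈ 0.073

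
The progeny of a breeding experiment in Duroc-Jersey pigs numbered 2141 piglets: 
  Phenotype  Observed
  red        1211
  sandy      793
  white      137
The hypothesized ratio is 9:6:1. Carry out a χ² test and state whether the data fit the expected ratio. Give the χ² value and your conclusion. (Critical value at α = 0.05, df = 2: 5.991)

0.235; consistent

Expected counts for N = 2141 under a 9:6:1 ratio (total parts = 16):
  red: 2141 × 9/16 = 1204.3125
  sandy: 2141 × 6/16 = 802.875
  white: 2141 × 1/16 = 133.8125
χ² = Σ (O − E)² / E
  red: (1211 − 1204.3125)² / 1204.3125 = 0.0371
  sandy: (793 − 802.875)² / 802.875 = 0.1215
  white: (137 − 133.8125)² / 133.8125 = 0.0759
χ² = 0.0371 + 0.1215 + 0.0759 = 0.2345 ≈ 0.235
Degrees of freedom = 3 − 1 = 2; critical value at α = 0.05 is 5.991.
Since 0.235 < 5.991, we fail to reject the null hypothesis — the data are consistent with the 9:6:1 ratio.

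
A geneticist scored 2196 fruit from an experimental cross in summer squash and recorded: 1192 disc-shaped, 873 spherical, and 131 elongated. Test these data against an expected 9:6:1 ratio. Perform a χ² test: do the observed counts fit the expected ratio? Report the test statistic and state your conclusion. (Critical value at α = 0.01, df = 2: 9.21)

The 9:6:1 ratio has 16 parts, so with N = 2196 the expected counts are:
  disc-shaped: 2196 × 9/16 = 1235.25
  spherical: 2196 × 6/16 = 823.5
  elongated: 2196 × 1/16 = 137.25
χ² = Σ (O − E)² / E
  disc-shaped: (1192 − 1235.25)² / 1235.25 = 1.5143
  spherical: (873 − 823.5)² / 823.5 = 2.9754
  elongated: (131 − 137.25)² / 137.25 = 0.2846
χ² = 1.5143 + 2.9754 + 0.2846 = 4.7743 ≈ 4.774
Degrees of freedom = 3 − 1 = 2; critical value at α = 0.01 is 9.21.
Since 4.774 < 9.21, we fail to reject the null hypothesis — the data are consistent with the 9:6:1 ratio.

4.774; consistent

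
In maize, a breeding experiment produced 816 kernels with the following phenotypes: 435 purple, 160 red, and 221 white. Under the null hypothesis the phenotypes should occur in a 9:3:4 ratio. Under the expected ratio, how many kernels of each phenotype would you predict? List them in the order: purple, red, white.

459, 153, 204

The 9:3:4 ratio has 16 parts, so with N = 816 the expected counts are:
  purple: 816 × 9/16 = 459
  red: 816 × 3/16 = 153
  white: 816 × 4/16 = 204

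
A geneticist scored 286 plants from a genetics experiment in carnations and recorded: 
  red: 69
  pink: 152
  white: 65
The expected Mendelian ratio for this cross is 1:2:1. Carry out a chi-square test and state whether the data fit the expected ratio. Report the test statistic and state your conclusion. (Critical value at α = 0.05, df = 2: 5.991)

Total ratio parts = 4. Expected numbers out of 286:
  red: 286 × 1/4 = 71.5
  pink: 286 × 2/4 = 143
  white: 286 × 1/4 = 71.5
χ² = Σ (O − E)² / E
  red: (69 − 71.5)² / 71.5 = 0.0874
  pink: (152 − 143)² / 143 = 0.5664
  white: (65 − 71.5)² / 71.5 = 0.5909
χ² = 0.0874 + 0.5664 + 0.5909 = 1.2447 ≈ 1.245
Degrees of freedom = 3 − 1 = 2; critical value at α = 0.05 is 5.991.
Since 1.245 < 5.991, we fail to reject the null hypothesis — the data are consistent with the 1:2:1 ratio.

1.245; consistent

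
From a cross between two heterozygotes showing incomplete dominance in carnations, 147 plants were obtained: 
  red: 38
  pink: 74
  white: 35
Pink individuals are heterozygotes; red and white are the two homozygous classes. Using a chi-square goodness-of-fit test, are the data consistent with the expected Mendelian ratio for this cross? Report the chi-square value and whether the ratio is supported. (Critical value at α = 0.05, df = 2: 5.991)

With incomplete dominance, a heterozygote × heterozygote cross gives a 1:2:1 phenotypic ratio.
Under the 1:2:1 hypothesis (Σ ratio = 4, N = 147):
  red: 147 × 1/4 = 36.75
  pink: 147 × 2/4 = 73.5
  white: 147 × 1/4 = 36.75
χ² = Σ (O − E)² / E
  red: (38 − 36.75)² / 36.75 = 0.0425
  pink: (74 − 73.5)² / 73.5 = 0.0034
  white: (35 − 36.75)² / 36.75 = 0.0833
χ² = 0.0425 + 0.0034 + 0.0833 = 0.1292 ≈ 0.129
Degrees of freedom = 3 − 1 = 2; critical value at α = 0.05 is 5.991.
Since 0.129 < 5.991, we fail to reject the null hypothesis — the data are consistent with the 1:2:1 ratio.

0.129; consistent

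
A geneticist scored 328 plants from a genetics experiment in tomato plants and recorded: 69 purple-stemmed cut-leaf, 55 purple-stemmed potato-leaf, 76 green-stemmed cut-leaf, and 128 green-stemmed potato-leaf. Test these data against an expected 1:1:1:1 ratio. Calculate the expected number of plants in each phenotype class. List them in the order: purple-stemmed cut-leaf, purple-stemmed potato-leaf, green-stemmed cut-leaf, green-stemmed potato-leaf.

82, 82, 82, 82

Total ratio parts = 4. Expected numbers out of 328:
  purple-stemmed cut-leaf: 328 × 1/4 = 82
  purple-stemmed potato-leaf: 328 × 1/4 = 82
  green-stemmed cut-leaf: 328 × 1/4 = 82
  green-stemmed potato-leaf: 328 × 1/4 = 82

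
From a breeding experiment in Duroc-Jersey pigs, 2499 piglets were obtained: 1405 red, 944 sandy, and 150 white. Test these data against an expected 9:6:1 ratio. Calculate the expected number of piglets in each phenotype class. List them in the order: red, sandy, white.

1405.6875, 937.125, 156.1875

Total ratio parts = 16. Expected numbers out of 2499:
  red: 2499 × 9/16 = 1405.6875
  sandy: 2499 × 6/16 = 937.125
  white: 2499 × 1/16 = 156.1875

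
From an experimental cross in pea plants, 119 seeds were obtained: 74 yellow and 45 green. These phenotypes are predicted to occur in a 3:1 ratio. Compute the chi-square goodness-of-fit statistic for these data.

10.423

Expected counts for N = 119 under a 3:1 ratio (total parts = 4):
  yellow: 119 × 3/4 = 89.25
  green: 119 × 1/4 = 29.75
χ² = Σ (O − E)² / E
  yellow: (74 − 89.25)² / 89.25 = 2.6057
  green: (45 − 29.75)² / 29.75 = 7.8172
χ² = 2.6057 + 7.8172 = 10.4229 ≈ 10.423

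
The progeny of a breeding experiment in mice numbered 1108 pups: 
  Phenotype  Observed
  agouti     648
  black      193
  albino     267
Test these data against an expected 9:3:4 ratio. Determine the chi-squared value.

2.391

Under the 9:3:4 hypothesis (Σ ratio = 16, N = 1108):
  agouti: 1108 × 9/16 = 623.25
  black: 1108 × 3/16 = 207.75
  albino: 1108 × 4/16 = 277
χ² = Σ (O − E)² / E
  agouti: (648 − 623.25)² / 623.25 = 0.9829
  black: (193 − 207.75)² / 207.75 = 1.0472
  albino: (267 − 277)² / 277 = 0.3610
χ² = 0.9829 + 1.0472 + 0.3610 = 2.3911 ≈ 2.391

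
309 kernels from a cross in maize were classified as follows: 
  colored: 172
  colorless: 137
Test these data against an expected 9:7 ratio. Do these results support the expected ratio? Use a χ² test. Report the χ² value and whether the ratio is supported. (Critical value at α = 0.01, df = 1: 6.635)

Under the 9:7 hypothesis (Σ ratio = 16, N = 309):
  colored: 309 × 9/16 = 173.8125
  colorless: 309 × 7/16 = 135.1875
χ² = Σ (O − E)² / E
  colored: (172 − 173.8125)² / 173.8125 = 0.0189
  colorless: (137 − 135.1875)² / 135.1875 = 0.0243
χ² = 0.0189 + 0.0243 = 0.0432 ≈ 0.043
Degrees of freedom = 2 − 1 = 1; critical value at α = 0.01 is 6.635.
Since 0.043 < 6.635, we fail to reject the null hypothesis — the data are consistent with the 9:7 ratio.

0.043; consistent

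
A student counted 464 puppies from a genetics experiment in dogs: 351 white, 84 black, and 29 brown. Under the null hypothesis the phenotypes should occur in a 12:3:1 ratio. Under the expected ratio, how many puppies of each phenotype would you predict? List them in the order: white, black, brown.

348, 87, 29

Under the 12:3:1 hypothesis (Σ ratio = 16, N = 464):
  white: 464 × 12/16 = 348
  black: 464 × 3/16 = 87
  brown: 464 × 1/16 = 29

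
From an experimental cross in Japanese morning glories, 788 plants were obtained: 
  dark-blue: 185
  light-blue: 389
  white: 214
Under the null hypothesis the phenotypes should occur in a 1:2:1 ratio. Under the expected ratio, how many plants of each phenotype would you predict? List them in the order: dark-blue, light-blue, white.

197, 394, 197

Under the 1:2:1 hypothesis (Σ ratio = 4, N = 788):
  dark-blue: 788 × 1/4 = 197
  light-blue: 788 × 2/4 = 394
  white: 788 × 1/4 = 197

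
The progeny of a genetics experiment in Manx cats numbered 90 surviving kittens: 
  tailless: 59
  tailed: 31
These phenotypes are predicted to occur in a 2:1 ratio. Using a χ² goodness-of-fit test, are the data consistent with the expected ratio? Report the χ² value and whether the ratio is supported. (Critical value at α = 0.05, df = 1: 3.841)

Expected counts for N = 90 under a 2:1 ratio (total parts = 3):
  tailless: 90 × 2/3 = 60
  tailed: 90 × 1/3 = 30
χ² = Σ (O − E)² / E
  tailless: (59 − 60)² / 60 = 0.0167
  tailed: (31 − 30)² / 30 = 0.0333
χ² = 0.0167 + 0.0333 = 0.050
Degrees of freedom = 2 − 1 = 1; critical value at α = 0.05 is 3.841.
Since 0.050 < 3.841, we fail to reject the null hypothesis — the data are consistent with the 2:1 ratio.

0.050; consistent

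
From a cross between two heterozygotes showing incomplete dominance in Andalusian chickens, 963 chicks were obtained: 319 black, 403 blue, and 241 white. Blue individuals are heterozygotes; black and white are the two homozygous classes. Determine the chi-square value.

With incomplete dominance, a heterozygote × heterozygote cross gives a 1:2:1 phenotypic ratio.
Under the 1:2:1 hypothesis (Σ ratio = 4, N = 963):
  black: 963 × 1/4 = 240.75
  blue: 963 × 2/4 = 481.5
  white: 963 × 1/4 = 240.75
χ² = Σ (O − E)² / E
  black: (319 − 240.75)² / 240.75 = 25.4333
  blue: (403 − 481.5)² / 481.5 = 12.7980
  white: (241 − 240.75)² / 240.75 = 0.0003
χ² = 25.4333 + 12.7980 + 0.0003 = 38.2316 ≈ 38.232

38.232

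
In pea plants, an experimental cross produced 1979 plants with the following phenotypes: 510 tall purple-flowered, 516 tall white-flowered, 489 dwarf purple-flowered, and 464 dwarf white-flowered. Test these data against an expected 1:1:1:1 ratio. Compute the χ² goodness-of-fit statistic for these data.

3.361

The 1:1:1:1 ratio has 4 parts, so with N = 1979 the expected counts are:
  tall purple-flowered: 1979 × 1/4 = 494.75
  tall white-flowered: 1979 × 1/4 = 494.75
  dwarf purple-flowered: 1979 × 1/4 = 494.75
  dwarf white-flowered: 1979 × 1/4 = 494.75
χ² = Σ (O − E)² / E
  tall purple-flowered: (510 − 494.75)² / 494.75 = 0.4701
  tall white-flowered: (516 − 494.75)² / 494.75 = 0.9127
  dwarf purple-flowered: (489 − 494.75)² / 494.75 = 0.0668
  dwarf white-flowered: (464 − 494.75)² / 494.75 = 1.9112
χ² = 0.4701 + 0.9127 + 0.0668 + 1.9112 = 3.3608 ≈ 3.361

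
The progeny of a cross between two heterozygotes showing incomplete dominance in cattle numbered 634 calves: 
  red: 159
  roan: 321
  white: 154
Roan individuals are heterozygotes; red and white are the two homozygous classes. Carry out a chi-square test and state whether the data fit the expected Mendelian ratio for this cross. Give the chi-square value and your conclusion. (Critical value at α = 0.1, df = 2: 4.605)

0.180; consistent

With incomplete dominance, a heterozygote × heterozygote cross gives a 1:2:1 phenotypic ratio.
Expected counts for N = 634 under a 1:2:1 ratio (total parts = 4):
  red: 634 × 1/4 = 158.5
  roan: 634 × 2/4 = 317
  white: 634 × 1/4 = 158.5
χ² = Σ (O − E)² / E
  red: (159 − 158.5)² / 158.5 = 0.0016
  roan: (321 − 317)² / 317 = 0.0505
  white: (154 − 158.5)² / 158.5 = 0.1278
χ² = 0.0016 + 0.0505 + 0.1278 = 0.1799 ≈ 0.180
Degrees of freedom = 3 − 1 = 2; critical value at α = 0.1 is 4.605.
Since 0.180 < 4.605, we fail to reject the null hypothesis — the data are consistent with the 1:2:1 ratio.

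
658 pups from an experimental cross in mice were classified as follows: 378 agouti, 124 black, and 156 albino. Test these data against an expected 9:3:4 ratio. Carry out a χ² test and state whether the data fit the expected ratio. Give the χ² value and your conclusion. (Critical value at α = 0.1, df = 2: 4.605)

Expected counts for N = 658 under a 9:3:4 ratio (total parts = 16):
  agouti: 658 × 9/16 = 370.125
  black: 658 × 3/16 = 123.375
  albino: 658 × 4/16 = 164.5
χ² = Σ (O − E)² / E
  agouti: (378 − 370.125)² / 370.125 = 0.1676
  black: (124 − 123.375)² / 123.375 = 0.0032
  albino: (156 − 164.5)² / 164.5 = 0.4392
χ² = 0.1676 + 0.0032 + 0.4392 = 0.610
Degrees of freedom = 3 − 1 = 2; critical value at α = 0.1 is 4.605.
Since 0.610 < 4.605, we fail to reject the null hypothesis — the data are consistent with the 9:3:4 ratio.

0.610; consistent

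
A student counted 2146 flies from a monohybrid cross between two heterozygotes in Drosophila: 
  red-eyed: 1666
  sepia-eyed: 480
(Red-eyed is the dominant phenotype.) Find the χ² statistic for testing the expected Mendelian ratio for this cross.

7.934

For a monohybrid cross between heterozygotes with complete dominance, the expected phenotypic ratio is 3:1.
Total ratio parts = 4. Expected numbers out of 2146:
  red-eyed: 2146 × 3/4 = 1609.5
  sepia-eyed: 2146 × 1/4 = 536.5
χ² = Σ (O − E)² / E
  red-eyed: (1666 − 1609.5)² / 1609.5 = 1.9834
  sepia-eyed: (480 − 536.5)² / 536.5 = 5.9501
χ² = 1.9834 + 5.9501 = 7.9335 ≈ 7.934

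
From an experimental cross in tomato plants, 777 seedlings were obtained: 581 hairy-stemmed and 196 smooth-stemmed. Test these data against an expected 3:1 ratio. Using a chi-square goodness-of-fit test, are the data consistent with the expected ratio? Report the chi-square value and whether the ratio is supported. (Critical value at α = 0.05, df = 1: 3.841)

Total ratio parts = 4. Expected numbers out of 777:
  hairy-stemmed: 777 × 3/4 = 582.75
  smooth-stemmed: 777 × 1/4 = 194.25
χ² = Σ (O − E)² / E
  hairy-stemmed: (581 − 582.75)² / 582.75 = 0.0053
  smooth-stemmed: (196 − 194.25)² / 194.25 = 0.0158
χ² = 0.0053 + 0.0158 = 0.0211 ≈ 0.021
Degrees of freedom = 2 − 1 = 1; critical value at α = 0.05 is 3.841.
Since 0.021 < 3.841, we fail to reject the null hypothesis — the data are consistent with the 3:1 ratio.

0.021; consistent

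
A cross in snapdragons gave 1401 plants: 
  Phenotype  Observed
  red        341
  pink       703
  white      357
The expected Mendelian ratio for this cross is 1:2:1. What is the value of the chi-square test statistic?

The 1:2:1 ratio has 4 parts, so with N = 1401 the expected counts are:
  red: 1401 × 1/4 = 350.25
  pink: 1401 × 2/4 = 700.5
  white: 1401 × 1/4 = 350.25
χ² = Σ (O − E)² / E
  red: (341 − 350.25)² / 350.25 = 0.2443
  pink: (703 − 700.5)² / 700.5 = 0.0089
  white: (357 − 350.25)² / 350.25 = 0.1301
χ² = 0.2443 + 0.0089 + 0.1301 = 0.3833 ≈ 0.383

0.383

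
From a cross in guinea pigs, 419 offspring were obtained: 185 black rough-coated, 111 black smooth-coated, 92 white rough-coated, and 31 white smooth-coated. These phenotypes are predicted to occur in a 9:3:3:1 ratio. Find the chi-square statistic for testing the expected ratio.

Total ratio parts = 16. Expected numbers out of 419:
  black rough-coated: 419 × 9/16 = 235.6875
  black smooth-coated: 419 × 3/16 = 78.5625
  white rough-coated: 419 × 3/16 = 78.5625
  white smooth-coated: 419 × 1/16 = 26.1875
χ² = Σ (O − E)² / E
  black rough-coated: (185 − 235.6875)² / 235.6875 = 10.9010
  black smooth-coated: (111 − 78.5625)² / 78.5625 = 13.3930
  white rough-coated: (92 − 78.5625)² / 78.5625 = 2.2984
  white smooth-coated: (31 − 26.1875)² / 26.1875 = 0.8844
χ² = 10.9010 + 13.3930 + 2.2984 + 0.8844 = 27.4768 ≈ 27.477

27.477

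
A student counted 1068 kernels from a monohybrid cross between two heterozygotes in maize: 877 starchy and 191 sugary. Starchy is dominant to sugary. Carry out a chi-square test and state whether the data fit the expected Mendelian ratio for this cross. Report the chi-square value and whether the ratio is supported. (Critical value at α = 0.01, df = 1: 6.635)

For a monohybrid cross between heterozygotes with complete dominance, the expected phenotypic ratio is 3:1.
Total ratio parts = 4. Expected numbers out of 1068:
  starchy: 1068 × 3/4 = 801
  sugary: 1068 × 1/4 = 267
χ² = Σ (O − E)² / E
  starchy: (877 − 801)² / 801 = 7.2110
  sugary: (191 − 267)² / 267 = 21.6330
χ² = 7.2110 + 21.6330 = 28.844
Degrees of freedom = 2 − 1 = 1; critical value at α = 0.01 is 6.635.
Since 28.844 > 6.635, we reject the null hypothesis — the data do not fit the 3:1 ratio.

28.844; not consistent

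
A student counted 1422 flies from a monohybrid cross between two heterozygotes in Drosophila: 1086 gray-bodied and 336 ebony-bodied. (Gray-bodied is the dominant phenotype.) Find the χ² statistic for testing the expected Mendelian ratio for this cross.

For a monohybrid cross between heterozygotes with complete dominance, the expected phenotypic ratio is 3:1.
The 3:1 ratio has 4 parts, so with N = 1422 the expected counts are:
  gray-bodied: 1422 × 3/4 = 1066.5
  ebony-bodied: 1422 × 1/4 = 355.5
χ² = Σ (O − E)² / E
  gray-bodied: (1086 − 1066.5)² / 1066.5 = 0.3565
  ebony-bodied: (336 − 355.5)² / 355.5 = 1.0696
χ² = 0.3565 + 1.0696 = 1.4261 ≈ 1.426

1.426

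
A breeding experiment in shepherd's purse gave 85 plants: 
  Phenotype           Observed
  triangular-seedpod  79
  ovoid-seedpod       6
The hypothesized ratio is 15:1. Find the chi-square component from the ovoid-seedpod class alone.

The 15:1 ratio has 16 parts, so with N = 85 the expected counts are:
  triangular-seedpod: 85 × 15/16 = 79.6875
  ovoid-seedpod: 85 × 1/16 = 5.3125
Contribution of ovoid-seedpod: (6 − 5.3125)² / 5.3125 = 0.0890

0.089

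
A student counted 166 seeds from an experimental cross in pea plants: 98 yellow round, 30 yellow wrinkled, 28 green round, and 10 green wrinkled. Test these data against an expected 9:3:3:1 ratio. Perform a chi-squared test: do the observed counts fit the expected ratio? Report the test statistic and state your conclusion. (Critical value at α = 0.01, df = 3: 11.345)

0.597; consistent

The 9:3:3:1 ratio has 16 parts, so with N = 166 the expected counts are:
  yellow round: 166 × 9/16 = 93.375
  yellow wrinkled: 166 × 3/16 = 31.125
  green round: 166 × 3/16 = 31.125
  green wrinkled: 166 × 1/16 = 10.375
χ² = Σ (O − E)² / E
  yellow round: (98 − 93.375)² / 93.375 = 0.2291
  yellow wrinkled: (30 − 31.125)² / 31.125 = 0.0407
  green round: (28 − 31.125)² / 31.125 = 0.3138
  green wrinkled: (10 − 10.375)² / 10.375 = 0.0136
χ² = 0.2291 + 0.0407 + 0.3138 + 0.0136 = 0.5972 ≈ 0.597
Degrees of freedom = 4 − 1 = 3; critical value at α = 0.01 is 11.345.
Since 0.597 < 11.345, we fail to reject the null hypothesis — the data are consistent with the 9:3:3:1 ratio.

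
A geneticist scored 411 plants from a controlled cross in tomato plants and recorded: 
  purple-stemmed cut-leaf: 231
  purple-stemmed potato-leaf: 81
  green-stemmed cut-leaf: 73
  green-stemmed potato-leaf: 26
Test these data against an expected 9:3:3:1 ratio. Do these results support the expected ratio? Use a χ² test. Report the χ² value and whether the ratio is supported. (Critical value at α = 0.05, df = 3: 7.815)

0.419; consistent

Expected counts for N = 411 under a 9:3:3:1 ratio (total parts = 16):
  purple-stemmed cut-leaf: 411 × 9/16 = 231.1875
  purple-stemmed potato-leaf: 411 × 3/16 = 77.0625
  green-stemmed cut-leaf: 411 × 3/16 = 77.0625
  green-stemmed potato-leaf: 411 × 1/16 = 25.6875
χ² = Σ (O − E)² / E
  purple-stemmed cut-leaf: (231 − 231.1875)² / 231.1875 = 0.0002
  purple-stemmed potato-leaf: (81 − 77.0625)² / 77.0625 = 0.2012
  green-stemmed cut-leaf: (73 − 77.0625)² / 77.0625 = 0.2142
  green-stemmed potato-leaf: (26 − 25.6875)² / 25.6875 = 0.0038
χ² = 0.0002 + 0.2012 + 0.2142 + 0.0038 = 0.4194 ≈ 0.419
Degrees of freedom = 4 − 1 = 3; critical value at α = 0.05 is 7.815.
Since 0.419 < 7.815, we fail to reject the null hypothesis — the data are consistent with the 9:3:3:1 ratio.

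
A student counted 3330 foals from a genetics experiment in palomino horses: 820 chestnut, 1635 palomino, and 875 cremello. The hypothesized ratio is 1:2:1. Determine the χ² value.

Expected counts for N = 3330 under a 1:2:1 ratio (total parts = 4):
  chestnut: 3330 × 1/4 = 832.5
  palomino: 3330 × 2/4 = 1665
  cremello: 3330 × 1/4 = 832.5
χ² = Σ (O − E)² / E
  chestnut: (820 − 832.5)² / 832.5 = 0.1877
  palomino: (1635 − 1665)² / 1665 = 0.5405
  cremello: (875 − 832.5)² / 832.5 = 2.1697
χ² = 0.1877 + 0.5405 + 2.1697 = 2.8979 ≈ 2.898

2.898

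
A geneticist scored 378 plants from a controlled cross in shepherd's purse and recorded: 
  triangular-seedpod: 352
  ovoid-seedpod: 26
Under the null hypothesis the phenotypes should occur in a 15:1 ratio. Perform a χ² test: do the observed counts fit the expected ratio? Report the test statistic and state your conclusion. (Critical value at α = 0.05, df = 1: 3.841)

0.255; consistent

Under the 15:1 hypothesis (Σ ratio = 16, N = 378):
  triangular-seedpod: 378 × 15/16 = 354.375
  ovoid-seedpod: 378 × 1/16 = 23.625
χ² = Σ (O − E)² / E
  triangular-seedpod: (352 − 354.375)² / 354.375 = 0.0159
  ovoid-seedpod: (26 − 23.625)² / 23.625 = 0.2388
χ² = 0.0159 + 0.2388 = 0.2547 ≈ 0.255
Degrees of freedom = 2 − 1 = 1; critical value at α = 0.05 is 3.841.
Since 0.255 < 3.841, we fail to reject the null hypothesis — the data are consistent with the 15:1 ratio.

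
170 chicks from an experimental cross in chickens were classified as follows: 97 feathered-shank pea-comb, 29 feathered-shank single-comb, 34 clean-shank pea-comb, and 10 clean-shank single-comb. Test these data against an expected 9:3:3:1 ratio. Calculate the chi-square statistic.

Under the 9:3:3:1 hypothesis (Σ ratio = 16, N = 170):
  feathered-shank pea-comb: 170 × 9/16 = 95.625
  feathered-shank single-comb: 170 × 3/16 = 31.875
  clean-shank pea-comb: 170 × 3/16 = 31.875
  clean-shank single-comb: 170 × 1/16 = 10.625
χ² = Σ (O − E)² / E
  feathered-shank pea-comb: (97 − 95.625)² / 95.625 = 0.0198
  feathered-shank single-comb: (29 − 31.875)² / 31.875 = 0.2593
  clean-shank pea-comb: (34 − 31.875)² / 31.875 = 0.1417
  clean-shank single-comb: (10 − 10.625)² / 10.625 = 0.0368
χ² = 0.0198 + 0.2593 + 0.1417 + 0.0368 = 0.4576 ≈ 0.458

0.458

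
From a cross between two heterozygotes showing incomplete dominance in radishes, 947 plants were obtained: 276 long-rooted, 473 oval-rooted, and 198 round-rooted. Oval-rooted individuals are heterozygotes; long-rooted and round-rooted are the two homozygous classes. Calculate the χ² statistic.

12.850

With incomplete dominance, a heterozygote × heterozygote cross gives a 1:2:1 phenotypic ratio.
The 1:2:1 ratio has 4 parts, so with N = 947 the expected counts are:
  long-rooted: 947 × 1/4 = 236.75
  oval-rooted: 947 × 2/4 = 473.5
  round-rooted: 947 × 1/4 = 236.75
χ² = Σ (O − E)² / E
  long-rooted: (276 − 236.75)² / 236.75 = 6.5071
  oval-rooted: (473 − 473.5)² / 473.5 = 0.0005
  round-rooted: (198 − 236.75)² / 236.75 = 6.3424
χ² = 6.5071 + 0.0005 + 6.3424 = 12.850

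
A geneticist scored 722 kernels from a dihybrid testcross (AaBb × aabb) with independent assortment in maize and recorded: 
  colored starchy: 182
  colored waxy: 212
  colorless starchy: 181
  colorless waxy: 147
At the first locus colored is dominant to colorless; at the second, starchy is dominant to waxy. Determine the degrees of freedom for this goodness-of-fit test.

3

A dihybrid testcross with independent assortment gives a 1:1:1:1 ratio.
A goodness-of-fit test with 4 phenotype classes has df = 4 − 1 = 3.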